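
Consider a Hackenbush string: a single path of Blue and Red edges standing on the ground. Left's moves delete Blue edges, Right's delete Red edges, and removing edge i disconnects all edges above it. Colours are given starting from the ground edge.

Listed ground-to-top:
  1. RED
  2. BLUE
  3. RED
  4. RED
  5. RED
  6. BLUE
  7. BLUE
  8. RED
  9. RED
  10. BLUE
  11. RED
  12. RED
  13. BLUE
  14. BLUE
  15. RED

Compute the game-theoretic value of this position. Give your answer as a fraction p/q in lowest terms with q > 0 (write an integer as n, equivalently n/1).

-14771/16384

value_1 [R]  L=[∅]  R=[0]  ⇒ -1
value_2 [RB]  L=[-1]  R=[0]  ⇒ -1/2
value_3 [RBR]  L=[-1]  R=[-1/2; 0]  ⇒ -3/4
value_4 [RBRR]  L=[-1]  R=[-3/4; -1/2; 0]  ⇒ -7/8
value_5 [RBRRR]  L=[-1]  R=[-7/8; -3/4; -1/2; 0]  ⇒ -15/16
value_6 [RBRRRB]  L=[-1; -15/16]  R=[-7/8; -3/4; -1/2; 0]  ⇒ -29/32
value_7 [RBRRRBB]  L=[-1; -15/16; -29/32]  R=[-7/8; -3/4; -1/2; 0]  ⇒ -57/64
value_8 [RBRRRBBR]  L=[-1; -15/16; -29/32]  R=[-57/64; -7/8; -3/4; -1/2; 0]  ⇒ -115/128
value_9 [RBRRRBBRR]  L=[-1; -15/16; -29/32]  R=[-115/128; -57/64; -7/8; -3/4; -1/2; 0]  ⇒ -231/256
value_10 [RBRRRBBRRB]  L=[-1; -15/16; -29/32; -231/256]  R=[-115/128; -57/64; -7/8; -3/4; -1/2; 0]  ⇒ -461/512
value_11 [RBRRRBBRRBR]  L=[-1; -15/16; -29/32; -231/256]  R=[-461/512; -115/128; -57/64; -7/8; -3/4; -1/2; 0]  ⇒ -923/1024
value_12 [RBRRRBBRRBRR]  L=[-1; -15/16; -29/32; -231/256]  R=[-923/1024; -461/512; -115/128; -57/64; -7/8; -3/4; -1/2; 0]  ⇒ -1847/2048
value_13 [RBRRRBBRRBRRB]  L=[-1; -15/16; -29/32; -231/256; -1847/2048]  R=[-923/1024; -461/512; -115/128; -57/64; -7/8; -3/4; -1/2; 0]  ⇒ -3693/4096
value_14 [RBRRRBBRRBRRBB]  L=[-1; -15/16; -29/32; -231/256; -1847/2048; -3693/4096]  R=[-923/1024; -461/512; -115/128; -57/64; -7/8; -3/4; -1/2; 0]  ⇒ -7385/8192
value_15 [RBRRRBBRRBRRBBR]  L=[-1; -15/16; -29/32; -231/256; -1847/2048; -3693/4096]  R=[-7385/8192; -923/1024; -461/512; -115/128; -57/64; -7/8; -3/4; -1/2; 0]  ⇒ -14771/16384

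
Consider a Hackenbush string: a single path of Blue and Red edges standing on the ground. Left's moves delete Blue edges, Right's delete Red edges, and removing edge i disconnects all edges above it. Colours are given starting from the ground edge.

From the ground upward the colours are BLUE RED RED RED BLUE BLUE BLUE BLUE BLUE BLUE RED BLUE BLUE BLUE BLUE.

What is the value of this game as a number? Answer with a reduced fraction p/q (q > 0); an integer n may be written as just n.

Build val(s[:k]) for k = 1..15, string s = BLUE RED RED RED BLUE BLUE BLUE BLUE BLUE BLUE RED BLUE BLUE BLUE BLUE.
val(B) = { 0 |  } = 1
val(BR) = { 0 | 1 } = 1/2
val(BRR) = { 0 | 1/2, 1 } = 1/4
val(BRRR) = { 0 | 1/4, 1/2, 1 } = 1/8
val(BRRRB) = { 0, 1/8 | 1/4, 1/2, 1 } = 3/16
val(BRRRBB) = { 0, 1/8, 3/16 | 1/4, 1/2, 1 } = 7/32
val(BRRRBBB) = { 0, 1/8, 3/16, 7/32 | 1/4, 1/2, 1 } = 15/64
val(BRRRBBBB) = { 0, 1/8, 3/16, 7/32, 15/64 | 1/4, 1/2, 1 } = 31/128
val(BRRRBBBBB) = { 0, 1/8, 3/16, 7/32, 15/64, 31/128 | 1/4, 1/2, 1 } = 63/256
val(BRRRBBBBBB) = { 0, 1/8, 3/16, 7/32, 15/64, 31/128, 63/256 | 1/4, 1/2, 1 } = 127/512
val(BRRRBBBBBBR) = { 0, 1/8, 3/16, 7/32, 15/64, 31/128, 63/256 | 127/512, 1/4, 1/2, 1 } = 253/1024
val(BRRRBBBBBBRB) = { 0, 1/8, 3/16, 7/32, 15/64, 31/128, 63/256, 253/1024 | 127/512, 1/4, 1/2, 1 } = 507/2048
val(BRRRBBBBBBRBB) = { 0, 1/8, 3/16, 7/32, 15/64, 31/128, 63/256, 253/1024, 507/2048 | 127/512, 1/4, 1/2, 1 } = 1015/4096
val(BRRRBBBBBBRBBB) = { 0, 1/8, 3/16, 7/32, 15/64, 31/128, 63/256, 253/1024, 507/2048, 1015/4096 | 127/512, 1/4, 1/2, 1 } = 2031/8192
val(BRRRBBBBBBRBBBB) = { 0, 1/8, 3/16, 7/32, 15/64, 31/128, 63/256, 253/1024, 507/2048, 1015/4096, 2031/8192 | 127/512, 1/4, 1/2, 1 } = 4063/16384

4063/16384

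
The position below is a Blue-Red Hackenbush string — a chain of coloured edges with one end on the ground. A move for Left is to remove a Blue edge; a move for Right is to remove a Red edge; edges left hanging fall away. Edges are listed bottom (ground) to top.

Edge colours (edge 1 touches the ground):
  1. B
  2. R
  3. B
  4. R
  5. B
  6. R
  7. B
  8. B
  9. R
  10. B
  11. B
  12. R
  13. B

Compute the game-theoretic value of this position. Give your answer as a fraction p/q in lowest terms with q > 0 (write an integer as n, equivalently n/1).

Recurse on prefixes of the 13-edge string B R B R B R B B R B B R B:
edge 1 of 13 (B): { 0 |  } => 1
edge 2 of 13 (R): { 0 | 1 } => 1/2
edge 3 of 13 (B): { 0,1/2 | 1 } => 3/4
edge 4 of 13 (R): { 0,1/2 | 3/4,1 } => 5/8
edge 5 of 13 (B): { 0,1/2,5/8 | 3/4,1 } => 11/16
edge 6 of 13 (R): { 0,1/2,5/8 | 11/16,3/4,1 } => 21/32
edge 7 of 13 (B): { 0,1/2,5/8,21/32 | 11/16,3/4,1 } => 43/64
edge 8 of 13 (B): { 0,1/2,5/8,21/32,43/64 | 11/16,3/4,1 } => 87/128
edge 9 of 13 (R): { 0,1/2,5/8,21/32,43/64 | 87/128,11/16,3/4,1 } => 173/256
edge 10 of 13 (B): { 0,1/2,5/8,21/32,43/64,173/256 | 87/128,11/16,3/4,1 } => 347/512
edge 11 of 13 (B): { 0,1/2,5/8,21/32,43/64,173/256,347/512 | 87/128,11/16,3/4,1 } => 695/1024
edge 12 of 13 (R): { 0,1/2,5/8,21/32,43/64,173/256,347/512 | 695/1024,87/128,11/16,3/4,1 } => 1389/2048
edge 13 of 13 (B): { 0,1/2,5/8,21/32,43/64,173/256,347/512,1389/2048 | 695/1024,87/128,11/16,3/4,1 } => 2779/4096

2779/4096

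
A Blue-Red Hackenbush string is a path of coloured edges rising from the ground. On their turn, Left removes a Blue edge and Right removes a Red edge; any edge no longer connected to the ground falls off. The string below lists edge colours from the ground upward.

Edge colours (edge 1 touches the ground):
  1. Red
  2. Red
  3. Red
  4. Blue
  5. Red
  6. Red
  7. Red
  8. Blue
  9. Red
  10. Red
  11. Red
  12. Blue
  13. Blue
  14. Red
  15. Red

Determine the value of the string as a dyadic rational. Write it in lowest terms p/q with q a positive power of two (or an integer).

-12007/4096

Build v(s[:k]) for k = 1..15, string s = Red Red Red Blue Red Red Red Blue Red Red Red Blue Blue Red Red.
R: Left {  }, Right { 0 } => simplest -1
RR: Left {  }, Right { -1 0 } => simplest -2
RRR: Left {  }, Right { -2 -1 0 } => simplest -3
RRRB: Left { -3 }, Right { -2 -1 0 } => simplest -5/2
RRRBR: Left { -3 }, Right { -5/2 -2 -1 0 } => simplest -11/4
RRRBRR: Left { -3 }, Right { -11/4 -5/2 -2 -1 0 } => simplest -23/8
RRRBRRR: Left { -3 }, Right { -23/8 -11/4 -5/2 -2 -1 0 } => simplest -47/16
RRRBRRRB: Left { -3 -47/16 }, Right { -23/8 -11/4 -5/2 -2 -1 0 } => simplest -93/32
RRRBRRRBR: Left { -3 -47/16 }, Right { -93/32 -23/8 -11/4 -5/2 -2 -1 0 } => simplest -187/64
RRRBRRRBRR: Left { -3 -47/16 }, Right { -187/64 -93/32 -23/8 -11/4 -5/2 -2 -1 0 } => simplest -375/128
RRRBRRRBRRR: Left { -3 -47/16 }, Right { -375/128 -187/64 -93/32 -23/8 -11/4 -5/2 -2 -1 0 } => simplest -751/256
RRRBRRRBRRRB: Left { -3 -47/16 -751/256 }, Right { -375/128 -187/64 -93/32 -23/8 -11/4 -5/2 -2 -1 0 } => simplest -1501/512
RRRBRRRBRRRBB: Left { -3 -47/16 -751/256 -1501/512 }, Right { -375/128 -187/64 -93/32 -23/8 -11/4 -5/2 -2 -1 0 } => simplest -3001/1024
RRRBRRRBRRRBBR: Left { -3 -47/16 -751/256 -1501/512 }, Right { -3001/1024 -375/128 -187/64 -93/32 -23/8 -11/4 -5/2 -2 -1 0 } => simplest -6003/2048
RRRBRRRBRRRBBRR: Left { -3 -47/16 -751/256 -1501/512 }, Right { -6003/2048 -3001/1024 -375/128 -187/64 -93/32 -23/8 -11/4 -5/2 -2 -1 0 } => simplest -12007/4096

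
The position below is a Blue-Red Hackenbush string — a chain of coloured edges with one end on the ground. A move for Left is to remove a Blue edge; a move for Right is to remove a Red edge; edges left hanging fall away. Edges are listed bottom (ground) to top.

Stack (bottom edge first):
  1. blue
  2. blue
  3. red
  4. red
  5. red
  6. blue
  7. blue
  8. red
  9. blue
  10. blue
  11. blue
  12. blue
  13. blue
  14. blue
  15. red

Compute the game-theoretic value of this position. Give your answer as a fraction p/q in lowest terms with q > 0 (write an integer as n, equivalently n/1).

9981/8192

Recurse on prefixes of the 15-edge string blue blue red red red blue blue red blue blue blue blue blue blue red:
step 1: add blue to get b; options L={ 0 } R={ — } so 1
step 2: add blue to get bb; options L={ 0,1 } R={ — } so 2
step 3: add red to get bbr; options L={ 0,1 } R={ 2 } so 3/2
step 4: add red to get bbrr; options L={ 0,1 } R={ 3/2,2 } so 5/4
step 5: add red to get bbrrr; options L={ 0,1 } R={ 5/4,3/2,2 } so 9/8
step 6: add blue to get bbrrrb; options L={ 0,1,9/8 } R={ 5/4,3/2,2 } so 19/16
step 7: add blue to get bbrrrbb; options L={ 0,1,9/8,19/16 } R={ 5/4,3/2,2 } so 39/32
step 8: add red to get bbrrrbbr; options L={ 0,1,9/8,19/16 } R={ 39/32,5/4,3/2,2 } so 77/64
step 9: add blue to get bbrrrbbrb; options L={ 0,1,9/8,19/16,77/64 } R={ 39/32,5/4,3/2,2 } so 155/128
step 10: add blue to get bbrrrbbrbb; options L={ 0,1,9/8,19/16,77/64,155/128 } R={ 39/32,5/4,3/2,2 } so 311/256
step 11: add blue to get bbrrrbbrbbb; options L={ 0,1,9/8,19/16,77/64,155/128,311/256 } R={ 39/32,5/4,3/2,2 } so 623/512
step 12: add blue to get bbrrrbbrbbbb; options L={ 0,1,9/8,19/16,77/64,155/128,311/256,623/512 } R={ 39/32,5/4,3/2,2 } so 1247/1024
step 13: add blue to get bbrrrbbrbbbbb; options L={ 0,1,9/8,19/16,77/64,155/128,311/256,623/512,1247/1024 } R={ 39/32,5/4,3/2,2 } so 2495/2048
step 14: add blue to get bbrrrbbrbbbbbb; options L={ 0,1,9/8,19/16,77/64,155/128,311/256,623/512,1247/1024,2495/2048 } R={ 39/32,5/4,3/2,2 } so 4991/4096
step 15: add red to get bbrrrbbrbbbbbbr; options L={ 0,1,9/8,19/16,77/64,155/128,311/256,623/512,1247/1024,2495/2048 } R={ 4991/4096,39/32,5/4,3/2,2 } so 9981/8192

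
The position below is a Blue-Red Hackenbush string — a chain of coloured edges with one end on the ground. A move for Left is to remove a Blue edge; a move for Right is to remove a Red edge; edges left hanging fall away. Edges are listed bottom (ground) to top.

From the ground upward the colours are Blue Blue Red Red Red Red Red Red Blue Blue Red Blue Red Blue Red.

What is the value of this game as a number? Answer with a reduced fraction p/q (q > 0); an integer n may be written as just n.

8405/8192

step 1: add Blue to get B; options L={ 0 } R={ (no moves) } = 1
step 2: add Blue to get BB; options L={ 0,1 } R={ (no moves) } = 2
step 3: add Red to get BBR; options L={ 0,1 } R={ 2 } = 3/2
step 4: add Red to get BBRR; options L={ 0,1 } R={ 3/2,2 } = 5/4
step 5: add Red to get BBRRR; options L={ 0,1 } R={ 5/4,3/2,2 } = 9/8
step 6: add Red to get BBRRRR; options L={ 0,1 } R={ 9/8,5/4,3/2,2 } = 17/16
step 7: add Red to get BBRRRRR; options L={ 0,1 } R={ 17/16,9/8,5/4,3/2,2 } = 33/32
step 8: add Red to get BBRRRRRR; options L={ 0,1 } R={ 33/32,17/16,9/8,5/4,3/2,2 } = 65/64
step 9: add Blue to get BBRRRRRRB; options L={ 0,1,65/64 } R={ 33/32,17/16,9/8,5/4,3/2,2 } = 131/128
step 10: add Blue to get BBRRRRRRBB; options L={ 0,1,65/64,131/128 } R={ 33/32,17/16,9/8,5/4,3/2,2 } = 263/256
step 11: add Red to get BBRRRRRRBBR; options L={ 0,1,65/64,131/128 } R={ 263/256,33/32,17/16,9/8,5/4,3/2,2 } = 525/512
step 12: add Blue to get BBRRRRRRBBRB; options L={ 0,1,65/64,131/128,525/512 } R={ 263/256,33/32,17/16,9/8,5/4,3/2,2 } = 1051/1024
step 13: add Red to get BBRRRRRRBBRBR; options L={ 0,1,65/64,131/128,525/512 } R={ 1051/1024,263/256,33/32,17/16,9/8,5/4,3/2,2 } = 2101/2048
step 14: add Blue to get BBRRRRRRBBRBRB; options L={ 0,1,65/64,131/128,525/512,2101/2048 } R={ 1051/1024,263/256,33/32,17/16,9/8,5/4,3/2,2 } = 4203/4096
step 15: add Red to get BBRRRRRRBBRBRBR; options L={ 0,1,65/64,131/128,525/512,2101/2048 } R={ 4203/4096,1051/1024,263/256,33/32,17/16,9/8,5/4,3/2,2 } = 8405/8192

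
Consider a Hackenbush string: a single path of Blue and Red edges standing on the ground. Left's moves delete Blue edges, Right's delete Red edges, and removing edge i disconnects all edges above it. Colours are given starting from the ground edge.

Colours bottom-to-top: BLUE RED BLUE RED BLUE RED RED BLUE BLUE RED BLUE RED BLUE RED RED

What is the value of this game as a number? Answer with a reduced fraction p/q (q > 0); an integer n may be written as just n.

10665/16384

B: Left { 0 }, Right { · } = simplest 1
BR: Left { 0 }, Right { 1 } = simplest 1/2
BRB: Left { 0,1/2 }, Right { 1 } = simplest 3/4
BRBR: Left { 0,1/2 }, Right { 3/4,1 } = simplest 5/8
BRBRB: Left { 0,1/2,5/8 }, Right { 3/4,1 } = simplest 11/16
BRBRBR: Left { 0,1/2,5/8 }, Right { 11/16,3/4,1 } = simplest 21/32
BRBRBRR: Left { 0,1/2,5/8 }, Right { 21/32,11/16,3/4,1 } = simplest 41/64
BRBRBRRB: Left { 0,1/2,5/8,41/64 }, Right { 21/32,11/16,3/4,1 } = simplest 83/128
BRBRBRRBB: Left { 0,1/2,5/8,41/64,83/128 }, Right { 21/32,11/16,3/4,1 } = simplest 167/256
BRBRBRRBBR: Left { 0,1/2,5/8,41/64,83/128 }, Right { 167/256,21/32,11/16,3/4,1 } = simplest 333/512
BRBRBRRBBRB: Left { 0,1/2,5/8,41/64,83/128,333/512 }, Right { 167/256,21/32,11/16,3/4,1 } = simplest 667/1024
BRBRBRRBBRBR: Left { 0,1/2,5/8,41/64,83/128,333/512 }, Right { 667/1024,167/256,21/32,11/16,3/4,1 } = simplest 1333/2048
BRBRBRRBBRBRB: Left { 0,1/2,5/8,41/64,83/128,333/512,1333/2048 }, Right { 667/1024,167/256,21/32,11/16,3/4,1 } = simplest 2667/4096
BRBRBRRBBRBRBR: Left { 0,1/2,5/8,41/64,83/128,333/512,1333/2048 }, Right { 2667/4096,667/1024,167/256,21/32,11/16,3/4,1 } = simplest 5333/8192
BRBRBRRBBRBRBRR: Left { 0,1/2,5/8,41/64,83/128,333/512,1333/2048 }, Right { 5333/8192,2667/4096,667/1024,167/256,21/32,11/16,3/4,1 } = simplest 10665/16384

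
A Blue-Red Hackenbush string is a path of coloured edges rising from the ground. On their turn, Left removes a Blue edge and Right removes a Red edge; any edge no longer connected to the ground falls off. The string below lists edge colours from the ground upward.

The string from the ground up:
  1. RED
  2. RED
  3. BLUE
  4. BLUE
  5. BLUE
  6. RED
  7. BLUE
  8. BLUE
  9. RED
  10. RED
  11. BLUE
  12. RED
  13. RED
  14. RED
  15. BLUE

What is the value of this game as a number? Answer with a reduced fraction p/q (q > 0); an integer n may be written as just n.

-9437/8192

Build val(s[:k]) for k = 1..15, string s = RED RED BLUE BLUE BLUE RED BLUE BLUE RED RED BLUE RED RED RED BLUE.
R: Left {  }, Right { 0 } => simplest -1
RR: Left {  }, Right { -1,0 } => simplest -2
RRB: Left { -2 }, Right { -1,0 } => simplest -3/2
RRBB: Left { -2,-3/2 }, Right { -1,0 } => simplest -5/4
RRBBB: Left { -2,-3/2,-5/4 }, Right { -1,0 } => simplest -9/8
RRBBBR: Left { -2,-3/2,-5/4 }, Right { -9/8,-1,0 } => simplest -19/16
RRBBBRB: Left { -2,-3/2,-5/4,-19/16 }, Right { -9/8,-1,0 } => simplest -37/32
RRBBBRBB: Left { -2,-3/2,-5/4,-19/16,-37/32 }, Right { -9/8,-1,0 } => simplest -73/64
RRBBBRBBR: Left { -2,-3/2,-5/4,-19/16,-37/32 }, Right { -73/64,-9/8,-1,0 } => simplest -147/128
RRBBBRBBRR: Left { -2,-3/2,-5/4,-19/16,-37/32 }, Right { -147/128,-73/64,-9/8,-1,0 } => simplest -295/256
RRBBBRBBRRB: Left { -2,-3/2,-5/4,-19/16,-37/32,-295/256 }, Right { -147/128,-73/64,-9/8,-1,0 } => simplest -589/512
RRBBBRBBRRBR: Left { -2,-3/2,-5/4,-19/16,-37/32,-295/256 }, Right { -589/512,-147/128,-73/64,-9/8,-1,0 } => simplest -1179/1024
RRBBBRBBRRBRR: Left { -2,-3/2,-5/4,-19/16,-37/32,-295/256 }, Right { -1179/1024,-589/512,-147/128,-73/64,-9/8,-1,0 } => simplest -2359/2048
RRBBBRBBRRBRRR: Left { -2,-3/2,-5/4,-19/16,-37/32,-295/256 }, Right { -2359/2048,-1179/1024,-589/512,-147/128,-73/64,-9/8,-1,0 } => simplest -4719/4096
RRBBBRBBRRBRRRB: Left { -2,-3/2,-5/4,-19/16,-37/32,-295/256,-4719/4096 }, Right { -2359/2048,-1179/1024,-589/512,-147/128,-73/64,-9/8,-1,0 } => simplest -9437/8192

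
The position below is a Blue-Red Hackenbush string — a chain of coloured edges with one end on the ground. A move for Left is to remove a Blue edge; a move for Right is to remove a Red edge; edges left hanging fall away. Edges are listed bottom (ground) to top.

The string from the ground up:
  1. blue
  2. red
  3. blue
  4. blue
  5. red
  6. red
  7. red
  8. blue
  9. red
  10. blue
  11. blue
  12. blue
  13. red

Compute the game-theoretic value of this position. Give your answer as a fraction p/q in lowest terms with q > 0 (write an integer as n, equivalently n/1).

3165/4096

b: Left { 0 }, Right { none } → simplest 1
br: Left { 0 }, Right { 1 } → simplest 1/2
brb: Left { 0, 1/2 }, Right { 1 } → simplest 3/4
brbb: Left { 0, 1/2, 3/4 }, Right { 1 } → simplest 7/8
brbbr: Left { 0, 1/2, 3/4 }, Right { 7/8, 1 } → simplest 13/16
brbbrr: Left { 0, 1/2, 3/4 }, Right { 13/16, 7/8, 1 } → simplest 25/32
brbbrrr: Left { 0, 1/2, 3/4 }, Right { 25/32, 13/16, 7/8, 1 } → simplest 49/64
brbbrrrb: Left { 0, 1/2, 3/4, 49/64 }, Right { 25/32, 13/16, 7/8, 1 } → simplest 99/128
brbbrrrbr: Left { 0, 1/2, 3/4, 49/64 }, Right { 99/128, 25/32, 13/16, 7/8, 1 } → simplest 197/256
brbbrrrbrb: Left { 0, 1/2, 3/4, 49/64, 197/256 }, Right { 99/128, 25/32, 13/16, 7/8, 1 } → simplest 395/512
brbbrrrbrbb: Left { 0, 1/2, 3/4, 49/64, 197/256, 395/512 }, Right { 99/128, 25/32, 13/16, 7/8, 1 } → simplest 791/1024
brbbrrrbrbbb: Left { 0, 1/2, 3/4, 49/64, 197/256, 395/512, 791/1024 }, Right { 99/128, 25/32, 13/16, 7/8, 1 } → simplest 1583/2048
brbbrrrbrbbbr: Left { 0, 1/2, 3/4, 49/64, 197/256, 395/512, 791/1024 }, Right { 1583/2048, 99/128, 25/32, 13/16, 7/8, 1 } → simplest 3165/4096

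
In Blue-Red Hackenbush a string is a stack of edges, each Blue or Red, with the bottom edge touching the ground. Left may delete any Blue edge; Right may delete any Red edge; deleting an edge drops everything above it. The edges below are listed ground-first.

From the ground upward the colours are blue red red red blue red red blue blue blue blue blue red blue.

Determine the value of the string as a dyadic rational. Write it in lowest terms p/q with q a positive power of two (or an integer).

1 of 14 · b · max L 0 · min R +∞ = 1
2 of 14 · br · max L 0 · min R 1 = 1/2
3 of 14 · brr · max L 0 · min R 1/2 = 1/4
4 of 14 · brrr · max L 0 · min R 1/4 = 1/8
5 of 14 · brrrb · max L 1/8 · min R 1/4 = 3/16
6 of 14 · brrrbr · max L 1/8 · min R 3/16 = 5/32
7 of 14 · brrrbrr · max L 1/8 · min R 5/32 = 9/64
8 of 14 · brrrbrrb · max L 9/64 · min R 5/32 = 19/128
9 of 14 · brrrbrrbb · max L 19/128 · min R 5/32 = 39/256
10 of 14 · brrrbrrbbb · max L 39/256 · min R 5/32 = 79/512
11 of 14 · brrrbrrbbbb · max L 79/512 · min R 5/32 = 159/1024
12 of 14 · brrrbrrbbbbb · max L 159/1024 · min R 5/32 = 319/2048
13 of 14 · brrrbrrbbbbbr · max L 159/1024 · min R 319/2048 = 637/4096
14 of 14 · brrrbrrbbbbbrb · max L 637/4096 · min R 319/2048 = 1275/8192

1275/8192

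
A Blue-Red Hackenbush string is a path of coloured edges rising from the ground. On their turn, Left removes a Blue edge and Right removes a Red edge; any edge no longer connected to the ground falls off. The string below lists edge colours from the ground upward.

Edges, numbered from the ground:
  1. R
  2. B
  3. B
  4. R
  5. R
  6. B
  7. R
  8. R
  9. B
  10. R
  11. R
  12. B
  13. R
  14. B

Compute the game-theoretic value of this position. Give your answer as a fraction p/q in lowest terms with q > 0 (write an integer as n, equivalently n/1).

Build value(s[:k]) for k = 1..14, string s = R B B R R B R R B R R B R B.
1 of 14 · R · max L −∞ · min R 0 gives -1
2 of 14 · RB · max L -1 · min R 0 gives -1/2
3 of 14 · RBB · max L -1/2 · min R 0 gives -1/4
4 of 14 · RBBR · max L -1/2 · min R -1/4 gives -3/8
5 of 14 · RBBRR · max L -1/2 · min R -3/8 gives -7/16
6 of 14 · RBBRRB · max L -7/16 · min R -3/8 gives -13/32
7 of 14 · RBBRRBR · max L -7/16 · min R -13/32 gives -27/64
8 of 14 · RBBRRBRR · max L -7/16 · min R -27/64 gives -55/128
9 of 14 · RBBRRBRRB · max L -55/128 · min R -27/64 gives -109/256
10 of 14 · RBBRRBRRBR · max L -55/128 · min R -109/256 gives -219/512
11 of 14 · RBBRRBRRBRR · max L -55/128 · min R -219/512 gives -439/1024
12 of 14 · RBBRRBRRBRRB · max L -439/1024 · min R -219/512 gives -877/2048
13 of 14 · RBBRRBRRBRRBR · max L -439/1024 · min R -877/2048 gives -1755/4096
14 of 14 · RBBRRBRRBRRBRB · max L -1755/4096 · min R -877/2048 gives -3509/8192

-3509/8192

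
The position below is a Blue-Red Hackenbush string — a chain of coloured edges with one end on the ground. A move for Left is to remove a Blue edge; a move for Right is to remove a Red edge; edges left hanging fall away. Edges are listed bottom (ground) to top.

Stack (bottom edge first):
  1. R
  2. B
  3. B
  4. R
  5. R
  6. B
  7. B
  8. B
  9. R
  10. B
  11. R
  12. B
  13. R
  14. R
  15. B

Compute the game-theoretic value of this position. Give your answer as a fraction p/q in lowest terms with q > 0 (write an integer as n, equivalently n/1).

-6317/16384

g(R) = { — | 0 } = -1
g(RB) = { -1 | 0 } = -1/2
g(RBB) = { -1,-1/2 | 0 } = -1/4
g(RBBR) = { -1,-1/2 | -1/4,0 } = -3/8
g(RBBRR) = { -1,-1/2 | -3/8,-1/4,0 } = -7/16
g(RBBRRB) = { -1,-1/2,-7/16 | -3/8,-1/4,0 } = -13/32
g(RBBRRBB) = { -1,-1/2,-7/16,-13/32 | -3/8,-1/4,0 } = -25/64
g(RBBRRBBB) = { -1,-1/2,-7/16,-13/32,-25/64 | -3/8,-1/4,0 } = -49/128
g(RBBRRBBBR) = { -1,-1/2,-7/16,-13/32,-25/64 | -49/128,-3/8,-1/4,0 } = -99/256
g(RBBRRBBBRB) = { -1,-1/2,-7/16,-13/32,-25/64,-99/256 | -49/128,-3/8,-1/4,0 } = -197/512
g(RBBRRBBBRBR) = { -1,-1/2,-7/16,-13/32,-25/64,-99/256 | -197/512,-49/128,-3/8,-1/4,0 } = -395/1024
g(RBBRRBBBRBRB) = { -1,-1/2,-7/16,-13/32,-25/64,-99/256,-395/1024 | -197/512,-49/128,-3/8,-1/4,0 } = -789/2048
g(RBBRRBBBRBRBR) = { -1,-1/2,-7/16,-13/32,-25/64,-99/256,-395/1024 | -789/2048,-197/512,-49/128,-3/8,-1/4,0 } = -1579/4096
g(RBBRRBBBRBRBRR) = { -1,-1/2,-7/16,-13/32,-25/64,-99/256,-395/1024 | -1579/4096,-789/2048,-197/512,-49/128,-3/8,-1/4,0 } = -3159/8192
g(RBBRRBBBRBRBRRB) = { -1,-1/2,-7/16,-13/32,-25/64,-99/256,-395/1024,-3159/8192 | -1579/4096,-789/2048,-197/512,-49/128,-3/8,-1/4,0 } = -6317/16384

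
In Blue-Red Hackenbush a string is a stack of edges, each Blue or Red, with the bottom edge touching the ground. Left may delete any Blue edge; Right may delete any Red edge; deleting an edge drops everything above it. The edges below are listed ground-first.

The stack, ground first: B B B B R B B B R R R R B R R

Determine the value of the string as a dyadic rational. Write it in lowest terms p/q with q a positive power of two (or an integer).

Prefix values for B B B B R B B B R R R R B R R via {L|R} + simplicity:
1 of 15 · B · max L 0 · min R +∞ ⇒ 1
2 of 15 · BB · max L 1 · min R +∞ ⇒ 2
3 of 15 · BBB · max L 2 · min R +∞ ⇒ 3
4 of 15 · BBBB · max L 3 · min R +∞ ⇒ 4
5 of 15 · BBBBR · max L 3 · min R 4 ⇒ 7/2
6 of 15 · BBBBRB · max L 7/2 · min R 4 ⇒ 15/4
7 of 15 · BBBBRBB · max L 15/4 · min R 4 ⇒ 31/8
8 of 15 · BBBBRBBB · max L 31/8 · min R 4 ⇒ 63/16
9 of 15 · BBBBRBBBR · max L 31/8 · min R 63/16 ⇒ 125/32
10 of 15 · BBBBRBBBRR · max L 31/8 · min R 125/32 ⇒ 249/64
11 of 15 · BBBBRBBBRRR · max L 31/8 · min R 249/64 ⇒ 497/128
12 of 15 · BBBBRBBBRRRR · max L 31/8 · min R 497/128 ⇒ 993/256
13 of 15 · BBBBRBBBRRRRB · max L 993/256 · min R 497/128 ⇒ 1987/512
14 of 15 · BBBBRBBBRRRRBR · max L 993/256 · min R 1987/512 ⇒ 3973/1024
15 of 15 · BBBBRBBBRRRRBRR · max L 993/256 · min R 3973/1024 ⇒ 7945/2048

7945/2048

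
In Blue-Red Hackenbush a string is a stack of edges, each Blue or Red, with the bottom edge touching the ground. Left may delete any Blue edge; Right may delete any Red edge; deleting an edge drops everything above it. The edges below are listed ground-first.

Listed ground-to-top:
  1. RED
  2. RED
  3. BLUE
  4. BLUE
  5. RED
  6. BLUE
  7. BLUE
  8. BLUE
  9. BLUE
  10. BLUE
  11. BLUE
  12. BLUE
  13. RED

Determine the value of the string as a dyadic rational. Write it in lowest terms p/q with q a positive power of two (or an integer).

Build v(s[:k]) for k = 1..13, string s = RED RED BLUE BLUE RED BLUE BLUE BLUE BLUE BLUE BLUE BLUE RED.
v_1 [R]  L=[·]  R=[0]  => -1
v_2 [RR]  L=[·]  R=[-1,0]  => -2
v_3 [RRB]  L=[-2]  R=[-1,0]  => -3/2
v_4 [RRBB]  L=[-2,-3/2]  R=[-1,0]  => -5/4
v_5 [RRBBR]  L=[-2,-3/2]  R=[-5/4,-1,0]  => -11/8
v_6 [RRBBRB]  L=[-2,-3/2,-11/8]  R=[-5/4,-1,0]  => -21/16
v_7 [RRBBRBB]  L=[-2,-3/2,-11/8,-21/16]  R=[-5/4,-1,0]  => -41/32
v_8 [RRBBRBBB]  L=[-2,-3/2,-11/8,-21/16,-41/32]  R=[-5/4,-1,0]  => -81/64
v_9 [RRBBRBBBB]  L=[-2,-3/2,-11/8,-21/16,-41/32,-81/64]  R=[-5/4,-1,0]  => -161/128
v_10 [RRBBRBBBBB]  L=[-2,-3/2,-11/8,-21/16,-41/32,-81/64,-161/128]  R=[-5/4,-1,0]  => -321/256
v_11 [RRBBRBBBBBB]  L=[-2,-3/2,-11/8,-21/16,-41/32,-81/64,-161/128,-321/256]  R=[-5/4,-1,0]  => -641/512
v_12 [RRBBRBBBBBBB]  L=[-2,-3/2,-11/8,-21/16,-41/32,-81/64,-161/128,-321/256,-641/512]  R=[-5/4,-1,0]  => -1281/1024
v_13 [RRBBRBBBBBBBR]  L=[-2,-3/2,-11/8,-21/16,-41/32,-81/64,-161/128,-321/256,-641/512]  R=[-1281/1024,-5/4,-1,0]  => -2563/2048

-2563/2048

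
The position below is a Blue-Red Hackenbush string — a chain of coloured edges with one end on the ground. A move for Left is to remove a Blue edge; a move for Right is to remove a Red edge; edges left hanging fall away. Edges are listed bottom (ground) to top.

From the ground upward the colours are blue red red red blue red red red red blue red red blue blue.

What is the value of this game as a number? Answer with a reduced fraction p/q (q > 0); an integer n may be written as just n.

Build val(s[:k]) for k = 1..14, string s = blue red red red blue red red red red blue red red blue blue.
1 of 14 · b · max L 0 · min R +∞ → 1
2 of 14 · br · max L 0 · min R 1 → 1/2
3 of 14 · brr · max L 0 · min R 1/2 → 1/4
4 of 14 · brrr · max L 0 · min R 1/4 → 1/8
5 of 14 · brrrb · max L 1/8 · min R 1/4 → 3/16
6 of 14 · brrrbr · max L 1/8 · min R 3/16 → 5/32
7 of 14 · brrrbrr · max L 1/8 · min R 5/32 → 9/64
8 of 14 · brrrbrrr · max L 1/8 · min R 9/64 → 17/128
9 of 14 · brrrbrrrr · max L 1/8 · min R 17/128 → 33/256
10 of 14 · brrrbrrrrb · max L 33/256 · min R 17/128 → 67/512
11 of 14 · brrrbrrrrbr · max L 33/256 · min R 67/512 → 133/1024
12 of 14 · brrrbrrrrbrr · max L 33/256 · min R 133/1024 → 265/2048
13 of 14 · brrrbrrrrbrrb · max L 265/2048 · min R 133/1024 → 531/4096
14 of 14 · brrrbrrrrbrrbb · max L 531/4096 · min R 133/1024 → 1063/8192

1063/8192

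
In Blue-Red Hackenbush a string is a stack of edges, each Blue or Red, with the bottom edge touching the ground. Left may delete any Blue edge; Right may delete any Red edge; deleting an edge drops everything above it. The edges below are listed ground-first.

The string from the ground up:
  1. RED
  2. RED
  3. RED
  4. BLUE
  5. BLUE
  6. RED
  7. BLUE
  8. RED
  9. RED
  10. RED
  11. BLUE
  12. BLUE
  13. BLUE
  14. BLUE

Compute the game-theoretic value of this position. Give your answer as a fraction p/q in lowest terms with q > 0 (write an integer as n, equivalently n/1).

-4833/2048

1 of 14 · R · max L −∞ · min R 0 ⇒ -1
2 of 14 · RR · max L −∞ · min R -1 ⇒ -2
3 of 14 · RRR · max L −∞ · min R -2 ⇒ -3
4 of 14 · RRRB · max L -3 · min R -2 ⇒ -5/2
5 of 14 · RRRBB · max L -5/2 · min R -2 ⇒ -9/4
6 of 14 · RRRBBR · max L -5/2 · min R -9/4 ⇒ -19/8
7 of 14 · RRRBBRB · max L -19/8 · min R -9/4 ⇒ -37/16
8 of 14 · RRRBBRBR · max L -19/8 · min R -37/16 ⇒ -75/32
9 of 14 · RRRBBRBRR · max L -19/8 · min R -75/32 ⇒ -151/64
10 of 14 · RRRBBRBRRR · max L -19/8 · min R -151/64 ⇒ -303/128
11 of 14 · RRRBBRBRRRB · max L -303/128 · min R -151/64 ⇒ -605/256
12 of 14 · RRRBBRBRRRBB · max L -605/256 · min R -151/64 ⇒ -1209/512
13 of 14 · RRRBBRBRRRBBB · max L -1209/512 · min R -151/64 ⇒ -2417/1024
14 of 14 · RRRBBRBRRRBBBB · max L -2417/1024 · min R -151/64 ⇒ -4833/2048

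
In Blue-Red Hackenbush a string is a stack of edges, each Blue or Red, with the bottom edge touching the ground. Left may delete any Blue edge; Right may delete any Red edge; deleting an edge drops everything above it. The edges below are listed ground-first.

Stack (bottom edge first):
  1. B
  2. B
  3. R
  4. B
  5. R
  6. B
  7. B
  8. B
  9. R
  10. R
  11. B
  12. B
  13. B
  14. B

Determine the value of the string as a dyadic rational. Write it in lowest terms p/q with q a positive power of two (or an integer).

7071/4096

step 1: add B to get B; options L={ 0 } R={ · } gives 1
step 2: add B to get BB; options L={ 0; 1 } R={ · } gives 2
step 3: add R to get BBR; options L={ 0; 1 } R={ 2 } gives 3/2
step 4: add B to get BBRB; options L={ 0; 1; 3/2 } R={ 2 } gives 7/4
step 5: add R to get BBRBR; options L={ 0; 1; 3/2 } R={ 7/4; 2 } gives 13/8
step 6: add B to get BBRBRB; options L={ 0; 1; 3/2; 13/8 } R={ 7/4; 2 } gives 27/16
step 7: add B to get BBRBRBB; options L={ 0; 1; 3/2; 13/8; 27/16 } R={ 7/4; 2 } gives 55/32
step 8: add B to get BBRBRBBB; options L={ 0; 1; 3/2; 13/8; 27/16; 55/32 } R={ 7/4; 2 } gives 111/64
step 9: add R to get BBRBRBBBR; options L={ 0; 1; 3/2; 13/8; 27/16; 55/32 } R={ 111/64; 7/4; 2 } gives 221/128
step 10: add R to get BBRBRBBBRR; options L={ 0; 1; 3/2; 13/8; 27/16; 55/32 } R={ 221/128; 111/64; 7/4; 2 } gives 441/256
step 11: add B to get BBRBRBBBRRB; options L={ 0; 1; 3/2; 13/8; 27/16; 55/32; 441/256 } R={ 221/128; 111/64; 7/4; 2 } gives 883/512
step 12: add B to get BBRBRBBBRRBB; options L={ 0; 1; 3/2; 13/8; 27/16; 55/32; 441/256; 883/512 } R={ 221/128; 111/64; 7/4; 2 } gives 1767/1024
step 13: add B to get BBRBRBBBRRBBB; options L={ 0; 1; 3/2; 13/8; 27/16; 55/32; 441/256; 883/512; 1767/1024 } R={ 221/128; 111/64; 7/4; 2 } gives 3535/2048
step 14: add B to get BBRBRBBBRRBBBB; options L={ 0; 1; 3/2; 13/8; 27/16; 55/32; 441/256; 883/512; 1767/1024; 3535/2048 } R={ 221/128; 111/64; 7/4; 2 } gives 7071/4096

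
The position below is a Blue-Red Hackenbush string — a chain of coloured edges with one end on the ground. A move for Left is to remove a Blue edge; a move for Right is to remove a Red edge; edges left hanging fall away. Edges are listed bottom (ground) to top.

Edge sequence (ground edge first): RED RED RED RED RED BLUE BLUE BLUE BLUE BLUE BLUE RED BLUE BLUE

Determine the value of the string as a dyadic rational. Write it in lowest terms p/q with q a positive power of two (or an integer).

val(R) = {  | 0 } -> -1
val(RR) = {  | -1, 0 } -> -2
val(RRR) = {  | -2, -1, 0 } -> -3
val(RRRR) = {  | -3, -2, -1, 0 } -> -4
val(RRRRR) = {  | -4, -3, -2, -1, 0 } -> -5
val(RRRRRB) = { -5 | -4, -3, -2, -1, 0 } -> -9/2
val(RRRRRBB) = { -5, -9/2 | -4, -3, -2, -1, 0 } -> -17/4
val(RRRRRBBB) = { -5, -9/2, -17/4 | -4, -3, -2, -1, 0 } -> -33/8
val(RRRRRBBBB) = { -5, -9/2, -17/4, -33/8 | -4, -3, -2, -1, 0 } -> -65/16
val(RRRRRBBBBB) = { -5, -9/2, -17/4, -33/8, -65/16 | -4, -3, -2, -1, 0 } -> -129/32
val(RRRRRBBBBBB) = { -5, -9/2, -17/4, -33/8, -65/16, -129/32 | -4, -3, -2, -1, 0 } -> -257/64
val(RRRRRBBBBBBR) = { -5, -9/2, -17/4, -33/8, -65/16, -129/32 | -257/64, -4, -3, -2, -1, 0 } -> -515/128
val(RRRRRBBBBBBRB) = { -5, -9/2, -17/4, -33/8, -65/16, -129/32, -515/128 | -257/64, -4, -3, -2, -1, 0 } -> -1029/256
val(RRRRRBBBBBBRBB) = { -5, -9/2, -17/4, -33/8, -65/16, -129/32, -515/128, -1029/256 | -257/64, -4, -3, -2, -1, 0 } -> -2057/512

-2057/512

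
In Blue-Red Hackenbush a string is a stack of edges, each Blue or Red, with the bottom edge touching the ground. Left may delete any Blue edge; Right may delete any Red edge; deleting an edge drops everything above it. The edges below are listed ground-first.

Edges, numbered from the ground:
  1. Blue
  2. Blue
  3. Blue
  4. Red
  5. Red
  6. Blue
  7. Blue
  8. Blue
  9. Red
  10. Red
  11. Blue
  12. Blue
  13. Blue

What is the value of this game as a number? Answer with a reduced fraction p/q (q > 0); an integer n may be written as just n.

2511/1024

Recurse on prefixes of the 13-edge string Blue Blue Blue Red Red Blue Blue Blue Red Red Blue Blue Blue:
step 1: add Blue to get B; options L={ 0 } R={ ∅ } => 1
step 2: add Blue to get BB; options L={ 0 1 } R={ ∅ } => 2
step 3: add Blue to get BBB; options L={ 0 1 2 } R={ ∅ } => 3
step 4: add Red to get BBBR; options L={ 0 1 2 } R={ 3 } => 5/2
step 5: add Red to get BBBRR; options L={ 0 1 2 } R={ 5/2 3 } => 9/4
step 6: add Blue to get BBBRRB; options L={ 0 1 2 9/4 } R={ 5/2 3 } => 19/8
step 7: add Blue to get BBBRRBB; options L={ 0 1 2 9/4 19/8 } R={ 5/2 3 } => 39/16
step 8: add Blue to get BBBRRBBB; options L={ 0 1 2 9/4 19/8 39/16 } R={ 5/2 3 } => 79/32
step 9: add Red to get BBBRRBBBR; options L={ 0 1 2 9/4 19/8 39/16 } R={ 79/32 5/2 3 } => 157/64
step 10: add Red to get BBBRRBBBRR; options L={ 0 1 2 9/4 19/8 39/16 } R={ 157/64 79/32 5/2 3 } => 313/128
step 11: add Blue to get BBBRRBBBRRB; options L={ 0 1 2 9/4 19/8 39/16 313/128 } R={ 157/64 79/32 5/2 3 } => 627/256
step 12: add Blue to get BBBRRBBBRRBB; options L={ 0 1 2 9/4 19/8 39/16 313/128 627/256 } R={ 157/64 79/32 5/2 3 } => 1255/512
step 13: add Blue to get BBBRRBBBRRBBB; options L={ 0 1 2 9/4 19/8 39/16 313/128 627/256 1255/512 } R={ 157/64 79/32 5/2 3 } => 2511/1024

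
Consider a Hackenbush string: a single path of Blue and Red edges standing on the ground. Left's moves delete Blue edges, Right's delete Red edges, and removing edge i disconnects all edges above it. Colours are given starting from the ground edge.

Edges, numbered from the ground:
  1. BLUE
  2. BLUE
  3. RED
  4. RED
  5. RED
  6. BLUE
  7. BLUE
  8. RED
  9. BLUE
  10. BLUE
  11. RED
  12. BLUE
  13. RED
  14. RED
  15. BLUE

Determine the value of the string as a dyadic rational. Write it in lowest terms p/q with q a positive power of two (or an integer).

9939/8192

edge 1 of 15 (BLUE): { 0 |  } gives 1
edge 2 of 15 (BLUE): { 0,1 |  } gives 2
edge 3 of 15 (RED): { 0,1 | 2 } gives 3/2
edge 4 of 15 (RED): { 0,1 | 3/2,2 } gives 5/4
edge 5 of 15 (RED): { 0,1 | 5/4,3/2,2 } gives 9/8
edge 6 of 15 (BLUE): { 0,1,9/8 | 5/4,3/2,2 } gives 19/16
edge 7 of 15 (BLUE): { 0,1,9/8,19/16 | 5/4,3/2,2 } gives 39/32
edge 8 of 15 (RED): { 0,1,9/8,19/16 | 39/32,5/4,3/2,2 } gives 77/64
edge 9 of 15 (BLUE): { 0,1,9/8,19/16,77/64 | 39/32,5/4,3/2,2 } gives 155/128
edge 10 of 15 (BLUE): { 0,1,9/8,19/16,77/64,155/128 | 39/32,5/4,3/2,2 } gives 311/256
edge 11 of 15 (RED): { 0,1,9/8,19/16,77/64,155/128 | 311/256,39/32,5/4,3/2,2 } gives 621/512
edge 12 of 15 (BLUE): { 0,1,9/8,19/16,77/64,155/128,621/512 | 311/256,39/32,5/4,3/2,2 } gives 1243/1024
edge 13 of 15 (RED): { 0,1,9/8,19/16,77/64,155/128,621/512 | 1243/1024,311/256,39/32,5/4,3/2,2 } gives 2485/2048
edge 14 of 15 (RED): { 0,1,9/8,19/16,77/64,155/128,621/512 | 2485/2048,1243/1024,311/256,39/32,5/4,3/2,2 } gives 4969/4096
edge 15 of 15 (BLUE): { 0,1,9/8,19/16,77/64,155/128,621/512,4969/4096 | 2485/2048,1243/1024,311/256,39/32,5/4,3/2,2 } gives 9939/8192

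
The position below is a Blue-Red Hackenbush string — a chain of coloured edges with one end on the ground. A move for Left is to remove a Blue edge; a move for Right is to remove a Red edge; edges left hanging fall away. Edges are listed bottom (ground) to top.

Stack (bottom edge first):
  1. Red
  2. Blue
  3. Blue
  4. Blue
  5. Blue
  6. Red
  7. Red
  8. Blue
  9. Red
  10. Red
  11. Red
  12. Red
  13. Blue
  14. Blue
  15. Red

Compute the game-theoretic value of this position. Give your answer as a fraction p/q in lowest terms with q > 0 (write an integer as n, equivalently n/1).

Build value(s[:k]) for k = 1..15, string s = Red Blue Blue Blue Blue Red Red Blue Red Red Red Red Blue Blue Red.
value(R) = { ∅ | 0 } so -1
value(RB) = { -1 | 0 } so -1/2
value(RBB) = { -1; -1/2 | 0 } so -1/4
value(RBBB) = { -1; -1/2; -1/4 | 0 } so -1/8
value(RBBBB) = { -1; -1/2; -1/4; -1/8 | 0 } so -1/16
value(RBBBBR) = { -1; -1/2; -1/4; -1/8 | -1/16; 0 } so -3/32
value(RBBBBRR) = { -1; -1/2; -1/4; -1/8 | -3/32; -1/16; 0 } so -7/64
value(RBBBBRRB) = { -1; -1/2; -1/4; -1/8; -7/64 | -3/32; -1/16; 0 } so -13/128
value(RBBBBRRBR) = { -1; -1/2; -1/4; -1/8; -7/64 | -13/128; -3/32; -1/16; 0 } so -27/256
value(RBBBBRRBRR) = { -1; -1/2; -1/4; -1/8; -7/64 | -27/256; -13/128; -3/32; -1/16; 0 } so -55/512
value(RBBBBRRBRRR) = { -1; -1/2; -1/4; -1/8; -7/64 | -55/512; -27/256; -13/128; -3/32; -1/16; 0 } so -111/1024
value(RBBBBRRBRRRR) = { -1; -1/2; -1/4; -1/8; -7/64 | -111/1024; -55/512; -27/256; -13/128; -3/32; -1/16; 0 } so -223/2048
value(RBBBBRRBRRRRB) = { -1; -1/2; -1/4; -1/8; -7/64; -223/2048 | -111/1024; -55/512; -27/256; -13/128; -3/32; -1/16; 0 } so -445/4096
value(RBBBBRRBRRRRBB) = { -1; -1/2; -1/4; -1/8; -7/64; -223/2048; -445/4096 | -111/1024; -55/512; -27/256; -13/128; -3/32; -1/16; 0 } so -889/8192
value(RBBBBRRBRRRRBBR) = { -1; -1/2; -1/4; -1/8; -7/64; -223/2048; -445/4096 | -889/8192; -111/1024; -55/512; -27/256; -13/128; -3/32; -1/16; 0 } so -1779/16384

-1779/16384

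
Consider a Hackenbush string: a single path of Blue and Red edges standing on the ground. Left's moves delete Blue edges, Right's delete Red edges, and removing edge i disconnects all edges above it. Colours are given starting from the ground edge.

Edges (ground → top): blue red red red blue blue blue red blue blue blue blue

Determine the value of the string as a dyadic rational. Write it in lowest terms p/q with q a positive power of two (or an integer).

479/2048

Prefix values for blue red red red blue blue blue red blue blue blue blue via {L|R} + simplicity:
step 1: add blue to get b; options L={ 0 } R={  } => 1
step 2: add red to get br; options L={ 0 } R={ 1 } => 1/2
step 3: add red to get brr; options L={ 0 } R={ 1/2,1 } => 1/4
step 4: add red to get brrr; options L={ 0 } R={ 1/4,1/2,1 } => 1/8
step 5: add blue to get brrrb; options L={ 0,1/8 } R={ 1/4,1/2,1 } => 3/16
step 6: add blue to get brrrbb; options L={ 0,1/8,3/16 } R={ 1/4,1/2,1 } => 7/32
step 7: add blue to get brrrbbb; options L={ 0,1/8,3/16,7/32 } R={ 1/4,1/2,1 } => 15/64
step 8: add red to get brrrbbbr; options L={ 0,1/8,3/16,7/32 } R={ 15/64,1/4,1/2,1 } => 29/128
step 9: add blue to get brrrbbbrb; options L={ 0,1/8,3/16,7/32,29/128 } R={ 15/64,1/4,1/2,1 } => 59/256
step 10: add blue to get brrrbbbrbb; options L={ 0,1/8,3/16,7/32,29/128,59/256 } R={ 15/64,1/4,1/2,1 } => 119/512
step 11: add blue to get brrrbbbrbbb; options L={ 0,1/8,3/16,7/32,29/128,59/256,119/512 } R={ 15/64,1/4,1/2,1 } => 239/1024
step 12: add blue to get brrrbbbrbbbb; options L={ 0,1/8,3/16,7/32,29/128,59/256,119/512,239/1024 } R={ 15/64,1/4,1/2,1 } => 479/2048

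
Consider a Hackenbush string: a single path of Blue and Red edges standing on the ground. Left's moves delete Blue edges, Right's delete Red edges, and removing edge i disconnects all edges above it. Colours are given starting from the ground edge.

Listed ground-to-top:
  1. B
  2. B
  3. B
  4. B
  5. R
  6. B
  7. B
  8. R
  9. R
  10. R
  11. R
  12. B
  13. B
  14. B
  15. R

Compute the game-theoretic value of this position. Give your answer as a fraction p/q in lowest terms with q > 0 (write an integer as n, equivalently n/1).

Prefix values for B B B B R B B R R R R B B B R via {L|R} + simplicity:
step 1: add B to get B; options L={ 0 } R={ ∅ } ⇒ 1
step 2: add B to get BB; options L={ 0; 1 } R={ ∅ } ⇒ 2
step 3: add B to get BBB; options L={ 0; 1; 2 } R={ ∅ } ⇒ 3
step 4: add B to get BBBB; options L={ 0; 1; 2; 3 } R={ ∅ } ⇒ 4
step 5: add R to get BBBBR; options L={ 0; 1; 2; 3 } R={ 4 } ⇒ 7/2
step 6: add B to get BBBBRB; options L={ 0; 1; 2; 3; 7/2 } R={ 4 } ⇒ 15/4
step 7: add B to get BBBBRBB; options L={ 0; 1; 2; 3; 7/2; 15/4 } R={ 4 } ⇒ 31/8
step 8: add R to get BBBBRBBR; options L={ 0; 1; 2; 3; 7/2; 15/4 } R={ 31/8; 4 } ⇒ 61/16
step 9: add R to get BBBBRBBRR; options L={ 0; 1; 2; 3; 7/2; 15/4 } R={ 61/16; 31/8; 4 } ⇒ 121/32
step 10: add R to get BBBBRBBRRR; options L={ 0; 1; 2; 3; 7/2; 15/4 } R={ 121/32; 61/16; 31/8; 4 } ⇒ 241/64
step 11: add R to get BBBBRBBRRRR; options L={ 0; 1; 2; 3; 7/2; 15/4 } R={ 241/64; 121/32; 61/16; 31/8; 4 } ⇒ 481/128
step 12: add B to get BBBBRBBRRRRB; options L={ 0; 1; 2; 3; 7/2; 15/4; 481/128 } R={ 241/64; 121/32; 61/16; 31/8; 4 } ⇒ 963/256
step 13: add B to get BBBBRBBRRRRBB; options L={ 0; 1; 2; 3; 7/2; 15/4; 481/128; 963/256 } R={ 241/64; 121/32; 61/16; 31/8; 4 } ⇒ 1927/512
step 14: add B to get BBBBRBBRRRRBBB; options L={ 0; 1; 2; 3; 7/2; 15/4; 481/128; 963/256; 1927/512 } R={ 241/64; 121/32; 61/16; 31/8; 4 } ⇒ 3855/1024
step 15: add R to get BBBBRBBRRRRBBBR; options L={ 0; 1; 2; 3; 7/2; 15/4; 481/128; 963/256; 1927/512 } R={ 3855/1024; 241/64; 121/32; 61/16; 31/8; 4 } ⇒ 7709/2048

7709/2048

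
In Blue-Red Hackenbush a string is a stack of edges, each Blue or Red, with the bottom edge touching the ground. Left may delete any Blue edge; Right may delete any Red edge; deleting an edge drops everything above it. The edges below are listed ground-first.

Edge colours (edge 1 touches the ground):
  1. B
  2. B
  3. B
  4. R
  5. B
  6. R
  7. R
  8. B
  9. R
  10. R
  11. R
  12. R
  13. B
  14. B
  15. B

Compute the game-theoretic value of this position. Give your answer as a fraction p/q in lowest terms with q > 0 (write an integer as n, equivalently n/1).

Build g(s[:k]) for k = 1..15, string s = B B B R B R R B R R R R B B B.
B: Left { 0 }, Right { — } -> simplest 1
BB: Left { 0 1 }, Right { — } -> simplest 2
BBB: Left { 0 1 2 }, Right { — } -> simplest 3
BBBR: Left { 0 1 2 }, Right { 3 } -> simplest 5/2
BBBRB: Left { 0 1 2 5/2 }, Right { 3 } -> simplest 11/4
BBBRBR: Left { 0 1 2 5/2 }, Right { 11/4 3 } -> simplest 21/8
BBBRBRR: Left { 0 1 2 5/2 }, Right { 21/8 11/4 3 } -> simplest 41/16
BBBRBRRB: Left { 0 1 2 5/2 41/16 }, Right { 21/8 11/4 3 } -> simplest 83/32
BBBRBRRBR: Left { 0 1 2 5/2 41/16 }, Right { 83/32 21/8 11/4 3 } -> simplest 165/64
BBBRBRRBRR: Left { 0 1 2 5/2 41/16 }, Right { 165/64 83/32 21/8 11/4 3 } -> simplest 329/128
BBBRBRRBRRR: Left { 0 1 2 5/2 41/16 }, Right { 329/128 165/64 83/32 21/8 11/4 3 } -> simplest 657/256
BBBRBRRBRRRR: Left { 0 1 2 5/2 41/16 }, Right { 657/256 329/128 165/64 83/32 21/8 11/4 3 } -> simplest 1313/512
BBBRBRRBRRRRB: Left { 0 1 2 5/2 41/16 1313/512 }, Right { 657/256 329/128 165/64 83/32 21/8 11/4 3 } -> simplest 2627/1024
BBBRBRRBRRRRBB: Left { 0 1 2 5/2 41/16 1313/512 2627/1024 }, Right { 657/256 329/128 165/64 83/32 21/8 11/4 3 } -> simplest 5255/2048
BBBRBRRBRRRRBBB: Left { 0 1 2 5/2 41/16 1313/512 2627/1024 5255/2048 }, Right { 657/256 329/128 165/64 83/32 21/8 11/4 3 } -> simplest 10511/4096

10511/4096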